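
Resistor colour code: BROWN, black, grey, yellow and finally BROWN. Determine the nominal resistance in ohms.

1080000 Ω

Brown → 1 (first significant figure)
Black → 0 (second significant figure)
Grey → 8 (third significant figure)
Yellow → ×10^4 multiplier
108 × 10000 = 1080000 Ω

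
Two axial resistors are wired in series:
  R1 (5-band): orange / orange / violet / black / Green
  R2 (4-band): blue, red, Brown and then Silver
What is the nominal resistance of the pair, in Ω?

R1: orange, orange, violet → 337; black ×1 → 337 Ω.
R2: blue, red → 62; brown ×10 → 620 Ω.
Series: 337 + 620 = 957 Ω.

957 Ω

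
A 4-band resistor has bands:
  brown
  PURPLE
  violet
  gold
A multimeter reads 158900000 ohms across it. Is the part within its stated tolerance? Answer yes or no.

Brown → 1 (first significant figure)
Violet → 7 (second significant figure)
Violet → ×10^7 multiplier
Gold → ±5% tolerance
17 × 10000000 = 170000000 Ω
Allowed range: 161500000 Ω to 178500000 Ω.
158900000 ohms lies outside that range.

no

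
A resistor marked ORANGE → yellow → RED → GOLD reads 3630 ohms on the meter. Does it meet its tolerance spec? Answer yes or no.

Orange → 3 (first significant figure)
Yellow → 4 (second significant figure)
Red → ×10^2 multiplier
Gold → ±5% tolerance
34 × 100 = 3400 Ω
Allowed range: 3230 Ω to 3570 Ω.
3630 ohms lies outside that range.

no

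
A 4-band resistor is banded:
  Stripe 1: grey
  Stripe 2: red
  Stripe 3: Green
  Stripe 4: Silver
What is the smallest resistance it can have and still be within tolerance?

Grey → 8 (first significant figure)
Red → 2 (second significant figure)
Green → ×10^5 multiplier
Silver → ±10% tolerance
82 × 100000 = 8200000 Ω
Smallest = 8200000 × (1 − 10/100) = 7380000 Ω.

7380000 Ω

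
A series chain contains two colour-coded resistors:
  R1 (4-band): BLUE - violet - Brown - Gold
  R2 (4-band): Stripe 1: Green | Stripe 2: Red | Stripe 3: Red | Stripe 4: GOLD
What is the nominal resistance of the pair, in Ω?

5870 Ω

R1: blue, violet → 67; brown ×10 → 670 Ω.
R2: green, red → 52; red ×10^2 → 5200 Ω.
Series: 670 + 5200 = 5870 Ω.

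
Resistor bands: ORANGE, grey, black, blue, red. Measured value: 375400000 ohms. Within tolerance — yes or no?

yes

Orange → 3 (first significant figure)
Grey → 8 (second significant figure)
Black → 0 (third significant figure)
Blue → ×10^6 multiplier
Red → ±2% tolerance
380 × 1000000 = 380000000 Ω
Allowed range: 372400000 Ω to 387600000 Ω.
375400000 ohms lies inside that range.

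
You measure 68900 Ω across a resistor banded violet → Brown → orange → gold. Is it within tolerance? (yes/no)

yes

Violet → 7 (first significant figure)
Brown → 1 (second significant figure)
Orange → ×10^3 multiplier
Gold → ±5% tolerance
71 × 1000 = 71000 Ω
Allowed range: 67450 Ω to 74550 Ω.
68900 Ω lies inside that range.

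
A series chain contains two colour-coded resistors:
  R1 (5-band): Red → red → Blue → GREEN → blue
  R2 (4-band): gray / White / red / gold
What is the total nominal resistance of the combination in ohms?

R1: red, red, blue → 226; green ×10^5 → 22600000 Ω.
R2: grey, white → 89; red ×10^2 → 8900 Ω.
Series: 22600000 + 8900 = 22608900 Ω.

22608900 Ω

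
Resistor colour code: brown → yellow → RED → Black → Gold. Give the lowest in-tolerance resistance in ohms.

Brown → 1 (first significant figure)
Yellow → 4 (second significant figure)
Red → 2 (third significant figure)
Black → ×1 multiplier
Gold → ±5% tolerance
142 × 1 = 142 Ω
Lowest = 142 × (1 − 5/100) = 134.9 Ω.

134.9 Ω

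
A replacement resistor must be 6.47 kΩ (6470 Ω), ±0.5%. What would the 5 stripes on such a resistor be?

6470 Ω = 647 × 10^1.
6 → blue
4 → yellow
7 → violet
Multiplier 10^1 → brown.
±0.5% tolerance → green.

blue, yellow, violet, brown, green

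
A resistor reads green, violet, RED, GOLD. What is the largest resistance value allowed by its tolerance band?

Green → 5 (first significant figure)
Violet → 7 (second significant figure)
Red → ×10^2 multiplier
Gold → ±5% tolerance
57 × 100 = 5700 Ω
Largest = 5700 × (1 + 5/100) = 5985 Ω.

5985 Ω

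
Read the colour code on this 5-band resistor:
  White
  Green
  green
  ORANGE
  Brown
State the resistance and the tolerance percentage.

955000 Ω ±1%

White → 9 (first significant figure)
Green → 5 (second significant figure)
Green → 5 (third significant figure)
Orange → ×10^3 multiplier
Brown → ±1% tolerance
955 × 1000 = 955000 Ω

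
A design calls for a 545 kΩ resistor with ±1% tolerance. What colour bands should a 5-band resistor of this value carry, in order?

green, yellow, green, orange, brown

545000 Ω = 545 × 10^3.
5 → green
4 → yellow
5 → green
Multiplier 10^3 → orange.
±1% tolerance → brown.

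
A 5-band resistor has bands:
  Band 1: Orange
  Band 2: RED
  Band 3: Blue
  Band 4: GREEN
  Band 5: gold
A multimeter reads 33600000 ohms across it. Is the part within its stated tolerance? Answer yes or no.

yes

Orange → 3 (first significant figure)
Red → 2 (second significant figure)
Blue → 6 (third significant figure)
Green → ×10^5 multiplier
Gold → ±5% tolerance
326 × 100000 = 32600000 Ω
Allowed range: 30970000 Ω to 34230000 Ω.
33600000 ohms lies inside that range.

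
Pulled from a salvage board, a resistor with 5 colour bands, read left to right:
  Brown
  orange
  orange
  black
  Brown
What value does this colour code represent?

Brown → 1 (first significant figure)
Orange → 3 (second significant figure)
Orange → 3 (third significant figure)
Black → ×1 multiplier
133 × 1 = 133 Ω

133 Ω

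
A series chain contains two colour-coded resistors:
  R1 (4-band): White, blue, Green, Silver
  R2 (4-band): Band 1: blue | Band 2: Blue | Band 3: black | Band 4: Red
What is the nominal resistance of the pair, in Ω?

9600066 Ω

R1: white, blue → 96; green ×10^5 → 9600000 Ω.
R2: blue, blue → 66; black ×1 → 66 Ω.
Series: 9600000 + 66 = 9600066 Ω.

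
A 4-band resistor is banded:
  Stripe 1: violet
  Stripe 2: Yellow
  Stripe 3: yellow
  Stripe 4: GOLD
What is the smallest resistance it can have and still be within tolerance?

Violet → 7 (first significant figure)
Yellow → 4 (second significant figure)
Yellow → ×10^4 multiplier
Gold → ±5% tolerance
74 × 10000 = 740000 Ω
Smallest = 740000 × (1 − 5/100) = 703000 Ω.

703000 Ω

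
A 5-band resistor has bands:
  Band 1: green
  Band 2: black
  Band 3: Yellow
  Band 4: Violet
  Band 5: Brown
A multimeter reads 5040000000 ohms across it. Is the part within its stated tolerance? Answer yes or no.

Green → 5 (first significant figure)
Black → 0 (second significant figure)
Yellow → 4 (third significant figure)
Violet → ×10^7 multiplier
Brown → ±1% tolerance
504 × 10000000 = 5040000000 Ω
Allowed range: 4989600000 Ω to 5090400000 Ω.
5040000000 ohms lies inside that range.

yes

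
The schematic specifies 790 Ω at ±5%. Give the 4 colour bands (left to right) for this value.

790 Ω = 79 × 10^1.
7 → violet
9 → white
Multiplier 10^1 → brown.
±5% tolerance → gold.

violet, white, brown, gold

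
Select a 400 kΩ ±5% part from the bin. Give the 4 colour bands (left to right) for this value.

yellow, black, yellow, gold

400000 Ω = 40 × 10^4.
4 → yellow
0 → black
Multiplier 10^4 → yellow.
±5% tolerance → gold.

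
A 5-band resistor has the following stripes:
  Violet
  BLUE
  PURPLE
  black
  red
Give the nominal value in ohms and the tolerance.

Violet → 7 (first significant figure)
Blue → 6 (second significant figure)
Violet → 7 (third significant figure)
Black → ×1 multiplier
Red → ±2% tolerance
767 × 1 = 767 Ω

767 Ω ±2%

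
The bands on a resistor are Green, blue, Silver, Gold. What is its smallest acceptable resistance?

0.532 Ω

Green → 5 (first significant figure)
Blue → 6 (second significant figure)
Silver → ×0.01 multiplier
Gold → ±5% tolerance
56 × 0.01 = 0.56 Ω
Smallest = 0.56 × (1 − 5/100) = 0.532 Ω.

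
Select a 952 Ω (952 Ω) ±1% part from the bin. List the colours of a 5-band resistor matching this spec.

952 Ω = 952 × 10^0.
9 → white
5 → green
2 → red
Multiplier 10^0 → black.
±1% tolerance → brown.

white, green, red, black, brown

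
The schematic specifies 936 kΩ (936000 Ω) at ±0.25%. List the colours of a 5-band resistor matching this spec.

936000 Ω = 936 × 10^3.
9 → white
3 → orange
6 → blue
Multiplier 10^3 → orange.
±0.25% tolerance → blue.

white, orange, blue, orange, blue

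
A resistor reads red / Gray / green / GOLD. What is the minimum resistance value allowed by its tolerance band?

Red → 2 (first significant figure)
Grey → 8 (second significant figure)
Green → ×10^5 multiplier
Gold → ±5% tolerance
28 × 100000 = 2800000 Ω
Minimum = 2800000 × (1 − 5/100) = 2660000 Ω.

2660000 Ω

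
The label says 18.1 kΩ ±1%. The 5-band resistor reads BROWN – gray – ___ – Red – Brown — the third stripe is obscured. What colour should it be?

brown

18100 Ω = 181 × 10^2.
The third band gives digit 1 of the significand, and 1 is brown.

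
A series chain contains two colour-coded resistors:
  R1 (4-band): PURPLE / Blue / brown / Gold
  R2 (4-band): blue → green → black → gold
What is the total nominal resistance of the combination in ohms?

R1: violet, blue → 76; brown ×10 → 760 Ω.
R2: blue, green → 65; black ×1 → 65 Ω.
Series: 760 + 65 = 825 Ω.

825 Ω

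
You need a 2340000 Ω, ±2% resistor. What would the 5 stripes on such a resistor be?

2340000 Ω = 234 × 10^4.
2 → red
3 → orange
4 → yellow
Multiplier 10^4 → yellow.
±2% tolerance → red.

red, orange, yellow, yellow, red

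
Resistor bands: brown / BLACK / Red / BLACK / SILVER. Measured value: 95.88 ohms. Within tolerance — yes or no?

yes

Brown → 1 (first significant figure)
Black → 0 (second significant figure)
Red → 2 (third significant figure)
Black → ×1 multiplier
Silver → ±10% tolerance
102 × 1 = 102 Ω
Allowed range: 91.8 Ω to 112.2 Ω.
95.88 ohms lies inside that range.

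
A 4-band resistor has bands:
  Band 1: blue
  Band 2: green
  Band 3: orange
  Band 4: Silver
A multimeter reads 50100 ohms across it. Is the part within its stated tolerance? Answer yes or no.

Blue → 6 (first significant figure)
Green → 5 (second significant figure)
Orange → ×10^3 multiplier
Silver → ±10% tolerance
65 × 1000 = 65000 Ω
Allowed range: 58500 Ω to 71500 Ω.
50100 ohms lies outside that range.

no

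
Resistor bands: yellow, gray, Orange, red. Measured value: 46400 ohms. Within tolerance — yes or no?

Yellow → 4 (first significant figure)
Grey → 8 (second significant figure)
Orange → ×10^3 multiplier
Red → ±2% tolerance
48 × 1000 = 48000 Ω
Allowed range: 47040 Ω to 48960 Ω.
46400 ohms lies outside that range.

no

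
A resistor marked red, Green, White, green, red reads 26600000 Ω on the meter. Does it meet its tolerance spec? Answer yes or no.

no

Red → 2 (first significant figure)
Green → 5 (second significant figure)
White → 9 (third significant figure)
Green → ×10^5 multiplier
Red → ±2% tolerance
259 × 100000 = 25900000 Ω
Allowed range: 25382000 Ω to 26418000 Ω.
26600000 Ω lies outside that range.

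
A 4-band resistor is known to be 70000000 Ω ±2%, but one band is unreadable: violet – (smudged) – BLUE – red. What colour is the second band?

black

70000000 Ω = 70 × 10^6.
The second band gives digit 0 of the significand, and 0 is black.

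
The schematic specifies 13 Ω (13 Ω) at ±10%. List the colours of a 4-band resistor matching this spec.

brown, orange, black, silver

13 Ω = 13 × 10^0.
1 → brown
3 → orange
Multiplier 10^0 → black.
±10% tolerance → silver.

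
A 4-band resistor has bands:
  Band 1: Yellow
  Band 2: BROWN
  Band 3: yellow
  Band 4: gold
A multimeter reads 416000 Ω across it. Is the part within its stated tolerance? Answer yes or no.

yes

Yellow → 4 (first significant figure)
Brown → 1 (second significant figure)
Yellow → ×10^4 multiplier
Gold → ±5% tolerance
41 × 10000 = 410000 Ω
Allowed range: 389500 Ω to 430500 Ω.
416000 Ω lies inside that range.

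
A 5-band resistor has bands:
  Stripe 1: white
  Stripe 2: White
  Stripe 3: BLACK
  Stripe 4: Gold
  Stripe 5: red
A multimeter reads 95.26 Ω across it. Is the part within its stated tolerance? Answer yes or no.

White → 9 (first significant figure)
White → 9 (second significant figure)
Black → 0 (third significant figure)
Gold → ×0.1 multiplier
Red → ±2% tolerance
990 × 0.1 = 99 Ω
Allowed range: 97.02 Ω to 100.98 Ω.
95.26 Ω lies outside that range.

no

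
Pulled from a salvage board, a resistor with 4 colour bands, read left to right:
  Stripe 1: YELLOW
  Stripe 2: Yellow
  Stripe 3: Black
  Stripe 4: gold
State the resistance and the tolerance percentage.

44 Ω ±5%

Yellow → 4 (first significant figure)
Yellow → 4 (second significant figure)
Black → ×1 multiplier
Gold → ±5% tolerance
44 × 1 = 44 Ω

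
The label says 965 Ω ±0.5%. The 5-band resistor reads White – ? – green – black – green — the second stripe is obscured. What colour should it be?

blue

965 Ω = 965 × 10^0.
The second band gives digit 6 of the significand, and 6 is blue.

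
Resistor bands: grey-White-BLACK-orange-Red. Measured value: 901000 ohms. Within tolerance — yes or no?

Grey → 8 (first significant figure)
White → 9 (second significant figure)
Black → 0 (third significant figure)
Orange → ×10^3 multiplier
Red → ±2% tolerance
890 × 1000 = 890000 Ω
Allowed range: 872200 Ω to 907800 Ω.
901000 ohms lies inside that range.

yes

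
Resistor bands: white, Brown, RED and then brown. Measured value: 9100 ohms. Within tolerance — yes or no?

White → 9 (first significant figure)
Brown → 1 (second significant figure)
Red → ×10^2 multiplier
Brown → ±1% tolerance
91 × 100 = 9100 Ω
Allowed range: 9009 Ω to 9191 Ω.
9100 ohms lies inside that range.

yes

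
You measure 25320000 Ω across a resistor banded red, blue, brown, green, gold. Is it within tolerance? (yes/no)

Red → 2 (first significant figure)
Blue → 6 (second significant figure)
Brown → 1 (third significant figure)
Green → ×10^5 multiplier
Gold → ±5% tolerance
261 × 100000 = 26100000 Ω
Allowed range: 24795000 Ω to 27405000 Ω.
25320000 Ω lies inside that range.

yes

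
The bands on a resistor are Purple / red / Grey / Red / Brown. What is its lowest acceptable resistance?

72072 Ω

Violet → 7 (first significant figure)
Red → 2 (second significant figure)
Grey → 8 (third significant figure)
Red → ×10^2 multiplier
Brown → ±1% tolerance
728 × 100 = 72800 Ω
Lowest = 72800 × (1 − 1/100) = 72072 Ω.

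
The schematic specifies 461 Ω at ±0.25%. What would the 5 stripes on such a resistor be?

461 Ω = 461 × 10^0.
4 → yellow
6 → blue
1 → brown
Multiplier 10^0 → black.
±0.25% tolerance → blue.

yellow, blue, brown, black, blue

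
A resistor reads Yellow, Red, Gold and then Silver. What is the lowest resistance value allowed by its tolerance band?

Yellow → 4 (first significant figure)
Red → 2 (second significant figure)
Gold → ×0.1 multiplier
Silver → ±10% tolerance
42 × 0.1 = 4.2 Ω
Lowest = 4.2 × (1 − 10/100) = 3.78 Ω.

3.78 Ω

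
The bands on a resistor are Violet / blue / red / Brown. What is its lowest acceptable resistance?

7524 Ω

Violet → 7 (first significant figure)
Blue → 6 (second significant figure)
Red → ×10^2 multiplier
Brown → ±1% tolerance
76 × 100 = 7600 Ω
Lowest = 7600 × (1 − 1/100) = 7524 Ω.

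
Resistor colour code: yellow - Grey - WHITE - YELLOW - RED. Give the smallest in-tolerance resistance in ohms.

Yellow → 4 (first significant figure)
Grey → 8 (second significant figure)
White → 9 (third significant figure)
Yellow → ×10^4 multiplier
Red → ±2% tolerance
489 × 10000 = 4890000 Ω
Smallest = 4890000 × (1 − 2/100) = 4792200 Ω.

4792200 Ω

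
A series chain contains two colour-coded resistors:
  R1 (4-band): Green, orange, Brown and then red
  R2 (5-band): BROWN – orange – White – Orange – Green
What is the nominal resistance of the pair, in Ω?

R1: green, orange → 53; brown ×10 → 530 Ω.
R2: brown, orange, white → 139; orange ×10^3 → 139000 Ω.
Series: 530 + 139000 = 139530 Ω.

139530 Ω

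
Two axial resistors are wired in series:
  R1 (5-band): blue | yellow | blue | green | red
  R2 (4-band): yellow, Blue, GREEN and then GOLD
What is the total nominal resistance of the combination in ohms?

R1: blue, yellow, blue → 646; green ×10^5 → 64600000 Ω.
R2: yellow, blue → 46; green ×10^5 → 4600000 Ω.
Series: 64600000 + 4600000 = 69200000 Ω.

69200000 Ω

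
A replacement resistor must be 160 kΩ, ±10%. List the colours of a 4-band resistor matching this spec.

brown, blue, yellow, silver

160000 Ω = 16 × 10^4.
1 → brown
6 → blue
Multiplier 10^4 → yellow.
±10% tolerance → silver.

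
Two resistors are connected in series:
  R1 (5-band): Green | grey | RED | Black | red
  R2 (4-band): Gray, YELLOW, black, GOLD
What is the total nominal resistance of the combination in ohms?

666 Ω

R1: green, grey, red → 582; black ×1 → 582 Ω.
R2: grey, yellow → 84; black ×1 → 84 Ω.
Series: 582 + 84 = 666 Ω.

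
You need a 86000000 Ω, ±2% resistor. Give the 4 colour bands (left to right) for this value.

grey, blue, blue, red

86000000 Ω = 86 × 10^6.
8 → grey
6 → blue
Multiplier 10^6 → blue.
±2% tolerance → red.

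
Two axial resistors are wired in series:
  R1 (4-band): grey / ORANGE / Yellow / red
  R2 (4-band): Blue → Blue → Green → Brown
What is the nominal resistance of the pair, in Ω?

7430000 Ω

R1: grey, orange → 83; yellow ×10^4 → 830000 Ω.
R2: blue, blue → 66; green ×10^5 → 6600000 Ω.
Series: 830000 + 6600000 = 7430000 Ω.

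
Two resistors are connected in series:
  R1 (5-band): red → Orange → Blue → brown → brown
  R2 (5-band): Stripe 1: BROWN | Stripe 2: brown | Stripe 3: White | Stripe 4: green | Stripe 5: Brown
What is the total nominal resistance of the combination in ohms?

11902360 Ω

R1: red, orange, blue → 236; brown ×10 → 2360 Ω.
R2: brown, brown, white → 119; green ×10^5 → 11900000 Ω.
Series: 2360 + 11900000 = 11902360 Ω.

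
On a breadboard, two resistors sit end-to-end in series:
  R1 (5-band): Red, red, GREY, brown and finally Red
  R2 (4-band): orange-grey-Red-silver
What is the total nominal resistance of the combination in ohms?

6080 Ω

R1: red, red, grey → 228; brown ×10 → 2280 Ω.
R2: orange, grey → 38; red ×10^2 → 3800 Ω.
Series: 2280 + 3800 = 6080 Ω.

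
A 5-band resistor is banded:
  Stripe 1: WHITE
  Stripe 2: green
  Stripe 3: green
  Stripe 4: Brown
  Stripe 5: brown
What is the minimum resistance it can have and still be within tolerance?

9454.5 Ω

White → 9 (first significant figure)
Green → 5 (second significant figure)
Green → 5 (third significant figure)
Brown → ×10 multiplier
Brown → ±1% tolerance
955 × 10 = 9550 Ω
Minimum = 9550 × (1 − 1/100) = 9454.5 Ω.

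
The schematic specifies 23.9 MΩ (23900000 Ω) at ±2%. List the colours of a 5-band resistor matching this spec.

red, orange, white, green, red

23900000 Ω = 239 × 10^5.
2 → red
3 → orange
9 → white
Multiplier 10^5 → green.
±2% tolerance → red.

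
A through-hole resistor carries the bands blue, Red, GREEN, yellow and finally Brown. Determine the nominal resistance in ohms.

6250000 Ω

Blue → 6 (first significant figure)
Red → 2 (second significant figure)
Green → 5 (third significant figure)
Yellow → ×10^4 multiplier
625 × 10000 = 6250000 Ω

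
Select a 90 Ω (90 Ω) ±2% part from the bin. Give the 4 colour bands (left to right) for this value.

90 Ω = 90 × 10^0.
9 → white
0 → black
Multiplier 10^0 → black.
±2% tolerance → red.

white, black, black, red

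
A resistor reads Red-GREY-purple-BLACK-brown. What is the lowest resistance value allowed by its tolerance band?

Red → 2 (first significant figure)
Grey → 8 (second significant figure)
Violet → 7 (third significant figure)
Black → ×1 multiplier
Brown → ±1% tolerance
287 × 1 = 287 Ω
Lowest = 287 × (1 − 1/100) = 284.13 Ω.

284.13 Ω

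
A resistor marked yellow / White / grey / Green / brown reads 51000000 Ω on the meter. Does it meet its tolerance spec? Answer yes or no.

no

Yellow → 4 (first significant figure)
White → 9 (second significant figure)
Grey → 8 (third significant figure)
Green → ×10^5 multiplier
Brown → ±1% tolerance
498 × 100000 = 49800000 Ω
Allowed range: 49302000 Ω to 50298000 Ω.
51000000 Ω lies outside that range.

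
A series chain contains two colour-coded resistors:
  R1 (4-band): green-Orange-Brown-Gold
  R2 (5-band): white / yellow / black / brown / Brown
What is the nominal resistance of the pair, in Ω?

R1: green, orange → 53; brown ×10 → 530 Ω.
R2: white, yellow, black → 940; brown ×10 → 9400 Ω.
Series: 530 + 9400 = 9930 Ω.

9930 Ω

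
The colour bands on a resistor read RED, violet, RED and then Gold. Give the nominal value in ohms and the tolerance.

Red → 2 (first significant figure)
Violet → 7 (second significant figure)
Red → ×10^2 multiplier
Gold → ±5% tolerance
27 × 100 = 2700 Ω

2700 Ω ±5%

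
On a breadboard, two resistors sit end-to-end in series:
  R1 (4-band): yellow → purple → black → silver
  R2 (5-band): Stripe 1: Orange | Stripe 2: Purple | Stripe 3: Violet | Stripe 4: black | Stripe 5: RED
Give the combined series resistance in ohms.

R1: yellow, violet → 47; black ×1 → 47 Ω.
R2: orange, violet, violet → 377; black ×1 → 377 Ω.
Series: 47 + 377 = 424 Ω.

424 Ω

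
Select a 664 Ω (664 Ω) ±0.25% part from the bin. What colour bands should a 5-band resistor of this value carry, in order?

blue, blue, yellow, black, blue

664 Ω = 664 × 10^0.
6 → blue
6 → blue
4 → yellow
Multiplier 10^0 → black.
±0.25% tolerance → blue.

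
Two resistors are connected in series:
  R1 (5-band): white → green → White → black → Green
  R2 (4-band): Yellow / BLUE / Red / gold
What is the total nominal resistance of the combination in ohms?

5559 Ω

R1: white, green, white → 959; black ×1 → 959 Ω.
R2: yellow, blue → 46; red ×10^2 → 4600 Ω.
Series: 959 + 4600 = 5559 Ω.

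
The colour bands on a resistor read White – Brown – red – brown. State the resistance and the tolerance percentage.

White → 9 (first significant figure)
Brown → 1 (second significant figure)
Red → ×10^2 multiplier
Brown → ±1% tolerance
91 × 100 = 9100 Ω

9100 Ω ±1%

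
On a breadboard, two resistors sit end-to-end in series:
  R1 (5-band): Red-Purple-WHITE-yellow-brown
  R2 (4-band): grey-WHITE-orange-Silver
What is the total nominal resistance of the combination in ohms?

2879000 Ω

R1: red, violet, white → 279; yellow ×10^4 → 2790000 Ω.
R2: grey, white → 89; orange ×10^3 → 89000 Ω.
Series: 2790000 + 89000 = 2879000 Ω.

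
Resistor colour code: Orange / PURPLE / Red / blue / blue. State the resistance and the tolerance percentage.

Orange → 3 (first significant figure)
Violet → 7 (second significant figure)
Red → 2 (third significant figure)
Blue → ×10^6 multiplier
Blue → ±0.25% tolerance
372 × 1000000 = 372000000 Ω

372000000 Ω ±0.25%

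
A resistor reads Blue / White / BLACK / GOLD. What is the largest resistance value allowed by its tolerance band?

72.45 Ω

Blue → 6 (first significant figure)
White → 9 (second significant figure)
Black → ×1 multiplier
Gold → ±5% tolerance
69 × 1 = 69 Ω
Largest = 69 × (1 + 5/100) = 72.45 Ω.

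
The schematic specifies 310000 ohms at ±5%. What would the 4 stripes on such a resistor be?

orange, brown, yellow, gold

310000 Ω = 31 × 10^4.
3 → orange
1 → brown
Multiplier 10^4 → yellow.
±5% tolerance → gold.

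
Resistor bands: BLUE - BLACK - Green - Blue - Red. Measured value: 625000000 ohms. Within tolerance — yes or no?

no

Blue → 6 (first significant figure)
Black → 0 (second significant figure)
Green → 5 (third significant figure)
Blue → ×10^6 multiplier
Red → ±2% tolerance
605 × 1000000 = 605000000 Ω
Allowed range: 592900000 Ω to 617100000 Ω.
625000000 ohms lies outside that range.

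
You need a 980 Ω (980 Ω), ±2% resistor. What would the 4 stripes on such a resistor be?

980 Ω = 98 × 10^1.
9 → white
8 → grey
Multiplier 10^1 → brown.
±2% tolerance → red.

white, grey, brown, red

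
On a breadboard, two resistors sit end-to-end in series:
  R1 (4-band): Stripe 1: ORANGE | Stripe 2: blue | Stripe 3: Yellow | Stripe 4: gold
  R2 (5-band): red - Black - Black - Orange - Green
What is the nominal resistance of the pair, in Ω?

560000 Ω

R1: orange, blue → 36; yellow ×10^4 → 360000 Ω.
R2: red, black, black → 200; orange ×10^3 → 200000 Ω.
Series: 360000 + 200000 = 560000 Ω.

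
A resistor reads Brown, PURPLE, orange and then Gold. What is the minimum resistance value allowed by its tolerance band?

16150 Ω

Brown → 1 (first significant figure)
Violet → 7 (second significant figure)
Orange → ×10^3 multiplier
Gold → ±5% tolerance
17 × 1000 = 17000 Ω
Minimum = 17000 × (1 − 5/100) = 16150 Ω.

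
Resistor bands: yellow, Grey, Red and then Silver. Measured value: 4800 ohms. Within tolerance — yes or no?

yes

Yellow → 4 (first significant figure)
Grey → 8 (second significant figure)
Red → ×10^2 multiplier
Silver → ±10% tolerance
48 × 100 = 4800 Ω
Allowed range: 4320 Ω to 5280 Ω.
4800 ohms lies inside that range.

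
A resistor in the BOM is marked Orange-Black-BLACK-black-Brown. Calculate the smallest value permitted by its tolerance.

297 Ω

Orange → 3 (first significant figure)
Black → 0 (second significant figure)
Black → 0 (third significant figure)
Black → ×1 multiplier
Brown → ±1% tolerance
300 × 1 = 300 Ω
Smallest = 300 × (1 − 1/100) = 297 Ω.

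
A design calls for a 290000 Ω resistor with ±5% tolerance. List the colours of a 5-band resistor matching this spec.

290000 Ω = 290 × 10^3.
2 → red
9 → white
0 → black
Multiplier 10^3 → orange.
±5% tolerance → gold.

red, white, black, orange, gold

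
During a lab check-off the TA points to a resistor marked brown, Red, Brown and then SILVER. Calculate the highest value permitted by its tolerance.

Brown → 1 (first significant figure)
Red → 2 (second significant figure)
Brown → ×10 multiplier
Silver → ±10% tolerance
12 × 10 = 120 Ω
Highest = 120 × (1 + 10/100) = 132 Ω.

132 Ω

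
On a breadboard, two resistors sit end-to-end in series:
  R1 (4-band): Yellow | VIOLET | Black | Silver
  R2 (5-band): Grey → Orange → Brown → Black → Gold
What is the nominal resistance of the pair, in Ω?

878 Ω

R1: yellow, violet → 47; black ×1 → 47 Ω.
R2: grey, orange, brown → 831; black ×1 → 831 Ω.
Series: 47 + 831 = 878 Ω.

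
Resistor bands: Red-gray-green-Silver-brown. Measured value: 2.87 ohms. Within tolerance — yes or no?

yes

Red → 2 (first significant figure)
Grey → 8 (second significant figure)
Green → 5 (third significant figure)
Silver → ×0.01 multiplier
Brown → ±1% tolerance
285 × 0.01 = 2.85 Ω
Allowed range: 2.8215 Ω to 2.8785 Ω.
2.87 ohms lies inside that range.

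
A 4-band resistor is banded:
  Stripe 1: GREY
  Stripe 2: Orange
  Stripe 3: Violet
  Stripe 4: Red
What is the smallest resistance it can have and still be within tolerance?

813400000 Ω

Grey → 8 (first significant figure)
Orange → 3 (second significant figure)
Violet → ×10^7 multiplier
Red → ±2% tolerance
83 × 10000000 = 830000000 Ω
Smallest = 830000000 × (1 − 2/100) = 813400000 Ω.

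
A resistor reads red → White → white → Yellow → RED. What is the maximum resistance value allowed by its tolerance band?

Red → 2 (first significant figure)
White → 9 (second significant figure)
White → 9 (third significant figure)
Yellow → ×10^4 multiplier
Red → ±2% tolerance
299 × 10000 = 2990000 Ω
Maximum = 2990000 × (1 + 2/100) = 3049800 Ω.

3049800 Ω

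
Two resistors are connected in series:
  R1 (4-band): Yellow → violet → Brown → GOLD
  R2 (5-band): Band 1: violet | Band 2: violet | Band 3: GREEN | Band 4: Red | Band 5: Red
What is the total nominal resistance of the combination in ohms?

77970 Ω

R1: yellow, violet → 47; brown ×10 → 470 Ω.
R2: violet, violet, green → 775; red ×10^2 → 77500 Ω.
Series: 470 + 77500 = 77970 Ω.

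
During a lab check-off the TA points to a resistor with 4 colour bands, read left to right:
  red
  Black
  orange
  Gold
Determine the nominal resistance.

Red → 2 (first significant figure)
Black → 0 (second significant figure)
Orange → ×10^3 multiplier
20 × 1000 = 20000 Ω

20000 Ω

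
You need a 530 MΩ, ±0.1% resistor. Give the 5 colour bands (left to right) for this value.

green, orange, black, blue, violet

530000000 Ω = 530 × 10^6.
5 → green
3 → orange
0 → black
Multiplier 10^6 → blue.
±0.1% tolerance → violet.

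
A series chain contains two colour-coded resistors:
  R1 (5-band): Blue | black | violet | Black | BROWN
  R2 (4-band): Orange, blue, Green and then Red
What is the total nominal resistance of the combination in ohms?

R1: blue, black, violet → 607; black ×1 → 607 Ω.
R2: orange, blue → 36; green ×10^5 → 3600000 Ω.
Series: 607 + 3600000 = 3600607 Ω.

3600607 Ω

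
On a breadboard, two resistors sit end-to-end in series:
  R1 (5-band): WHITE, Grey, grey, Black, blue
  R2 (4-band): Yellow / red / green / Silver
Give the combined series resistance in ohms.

4200988 Ω

R1: white, grey, grey → 988; black ×1 → 988 Ω.
R2: yellow, red → 42; green ×10^5 → 4200000 Ω.
Series: 988 + 4200000 = 4200988 Ω.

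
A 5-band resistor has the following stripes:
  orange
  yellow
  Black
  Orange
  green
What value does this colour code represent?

340000 Ω

Orange → 3 (first significant figure)
Yellow → 4 (second significant figure)
Black → 0 (third significant figure)
Orange → ×10^3 multiplier
340 × 1000 = 340000 Ω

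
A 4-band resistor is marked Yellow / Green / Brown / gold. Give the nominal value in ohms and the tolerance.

Yellow → 4 (first significant figure)
Green → 5 (second significant figure)
Brown → ×10 multiplier
Gold → ±5% tolerance
45 × 10 = 450 Ω

450 Ω ±5%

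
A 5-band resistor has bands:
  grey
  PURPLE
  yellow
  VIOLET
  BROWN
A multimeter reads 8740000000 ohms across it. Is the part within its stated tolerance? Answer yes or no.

yes

Grey → 8 (first significant figure)
Violet → 7 (second significant figure)
Yellow → 4 (third significant figure)
Violet → ×10^7 multiplier
Brown → ±1% tolerance
874 × 10000000 = 8740000000 Ω
Allowed range: 8652600000 Ω to 8827400000 Ω.
8740000000 ohms lies inside that range.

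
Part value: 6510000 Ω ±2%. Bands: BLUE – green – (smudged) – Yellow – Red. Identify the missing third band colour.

brown

6510000 Ω = 651 × 10^4.
The third band gives digit 1 of the significand, and 1 is brown.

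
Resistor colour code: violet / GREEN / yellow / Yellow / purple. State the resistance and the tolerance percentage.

Violet → 7 (first significant figure)
Green → 5 (second significant figure)
Yellow → 4 (third significant figure)
Yellow → ×10^4 multiplier
Violet → ±0.1% tolerance
754 × 10000 = 7540000 Ω

7540000 Ω ±0.1%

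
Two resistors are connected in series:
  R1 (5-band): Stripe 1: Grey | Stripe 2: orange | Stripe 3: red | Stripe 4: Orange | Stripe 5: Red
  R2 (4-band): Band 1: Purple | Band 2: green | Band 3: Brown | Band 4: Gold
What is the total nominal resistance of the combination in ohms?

R1: grey, orange, red → 832; orange ×10^3 → 832000 Ω.
R2: violet, green → 75; brown ×10 → 750 Ω.
Series: 832000 + 750 = 832750 Ω.

832750 Ω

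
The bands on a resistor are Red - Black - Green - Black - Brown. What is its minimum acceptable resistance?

Red → 2 (first significant figure)
Black → 0 (second significant figure)
Green → 5 (third significant figure)
Black → ×1 multiplier
Brown → ±1% tolerance
205 × 1 = 205 Ω
Minimum = 205 × (1 − 1/100) = 202.95 Ω.

202.95 Ω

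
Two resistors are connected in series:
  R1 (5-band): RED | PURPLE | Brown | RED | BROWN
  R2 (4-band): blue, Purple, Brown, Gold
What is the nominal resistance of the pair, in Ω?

27770 Ω

R1: red, violet, brown → 271; red ×10^2 → 27100 Ω.
R2: blue, violet → 67; brown ×10 → 670 Ω.
Series: 27100 + 670 = 27770 Ω.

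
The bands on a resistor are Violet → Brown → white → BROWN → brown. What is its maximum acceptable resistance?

Violet → 7 (first significant figure)
Brown → 1 (second significant figure)
White → 9 (third significant figure)
Brown → ×10 multiplier
Brown → ±1% tolerance
719 × 10 = 7190 Ω
Maximum = 7190 × (1 + 1/100) = 7261.9 Ω.

7261.9 Ω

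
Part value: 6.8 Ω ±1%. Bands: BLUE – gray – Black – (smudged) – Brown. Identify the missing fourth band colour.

6.8 Ω = 680 × 10^-2.
The fourth band is the multiplier, 10^-2, which is silver.

silver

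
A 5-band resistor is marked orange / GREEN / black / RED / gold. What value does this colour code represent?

35000 Ω

Orange → 3 (first significant figure)
Green → 5 (second significant figure)
Black → 0 (third significant figure)
Red → ×10^2 multiplier
350 × 100 = 35000 Ω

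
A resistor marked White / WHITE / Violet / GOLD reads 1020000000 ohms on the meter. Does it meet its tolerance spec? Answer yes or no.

yes

White → 9 (first significant figure)
White → 9 (second significant figure)
Violet → ×10^7 multiplier
Gold → ±5% tolerance
99 × 10000000 = 990000000 Ω
Allowed range: 940500000 Ω to 1039500000 Ω.
1020000000 ohms lies inside that range.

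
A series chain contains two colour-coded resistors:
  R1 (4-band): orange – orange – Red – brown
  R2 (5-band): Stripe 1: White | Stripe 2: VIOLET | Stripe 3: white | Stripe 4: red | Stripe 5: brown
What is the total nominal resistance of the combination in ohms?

R1: orange, orange → 33; red ×10^2 → 3300 Ω.
R2: white, violet, white → 979; red ×10^2 → 97900 Ω.
Series: 3300 + 97900 = 101200 Ω.

101200 Ω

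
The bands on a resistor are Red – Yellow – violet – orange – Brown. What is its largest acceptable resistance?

Red → 2 (first significant figure)
Yellow → 4 (second significant figure)
Violet → 7 (third significant figure)
Orange → ×10^3 multiplier
Brown → ±1% tolerance
247 × 1000 = 247000 Ω
Largest = 247000 × (1 + 1/100) = 249470 Ω.

249470 Ω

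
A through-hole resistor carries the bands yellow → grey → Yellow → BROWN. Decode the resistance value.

Yellow → 4 (first significant figure)
Grey → 8 (second significant figure)
Yellow → ×10^4 multiplier
48 × 10000 = 480000 Ω

480000 Ω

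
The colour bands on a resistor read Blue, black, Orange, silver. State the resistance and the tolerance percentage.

Blue → 6 (first significant figure)
Black → 0 (second significant figure)
Orange → ×10^3 multiplier
Silver → ±10% tolerance
60 × 1000 = 60000 Ω

60000 Ω ±10%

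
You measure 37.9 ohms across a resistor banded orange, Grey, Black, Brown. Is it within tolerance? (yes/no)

Orange → 3 (first significant figure)
Grey → 8 (second significant figure)
Black → ×1 multiplier
Brown → ±1% tolerance
38 × 1 = 38 Ω
Allowed range: 37.62 Ω to 38.38 Ω.
37.9 ohms lies inside that range.

yes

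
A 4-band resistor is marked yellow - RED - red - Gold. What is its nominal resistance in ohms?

Yellow → 4 (first significant figure)
Red → 2 (second significant figure)
Red → ×10^2 multiplier
42 × 100 = 4200 Ω

4200 Ω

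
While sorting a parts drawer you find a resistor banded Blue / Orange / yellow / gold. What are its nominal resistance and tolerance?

630000 Ω ±5%

Blue → 6 (first significant figure)
Orange → 3 (second significant figure)
Yellow → ×10^4 multiplier
Gold → ±5% tolerance
63 × 10000 = 630000 Ω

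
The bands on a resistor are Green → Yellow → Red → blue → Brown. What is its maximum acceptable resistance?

547420000 Ω

Green → 5 (first significant figure)
Yellow → 4 (second significant figure)
Red → 2 (third significant figure)
Blue → ×10^6 multiplier
Brown → ±1% tolerance
542 × 1000000 = 542000000 Ω
Maximum = 542000000 × (1 + 1/100) = 547420000 Ω.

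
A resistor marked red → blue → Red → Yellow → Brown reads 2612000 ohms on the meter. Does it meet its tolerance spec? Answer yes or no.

Red → 2 (first significant figure)
Blue → 6 (second significant figure)
Red → 2 (third significant figure)
Yellow → ×10^4 multiplier
Brown → ±1% tolerance
262 × 10000 = 2620000 Ω
Allowed range: 2593800 Ω to 2646200 Ω.
2612000 ohms lies inside that range.

yes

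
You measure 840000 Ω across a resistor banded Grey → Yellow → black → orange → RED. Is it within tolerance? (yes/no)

yes

Grey → 8 (first significant figure)
Yellow → 4 (second significant figure)
Black → 0 (third significant figure)
Orange → ×10^3 multiplier
Red → ±2% tolerance
840 × 1000 = 840000 Ω
Allowed range: 823200 Ω to 856800 Ω.
840000 Ω lies inside that range.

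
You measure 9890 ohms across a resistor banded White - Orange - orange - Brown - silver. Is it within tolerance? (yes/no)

White → 9 (first significant figure)
Orange → 3 (second significant figure)
Orange → 3 (third significant figure)
Brown → ×10 multiplier
Silver → ±10% tolerance
933 × 10 = 9330 Ω
Allowed range: 8397 Ω to 10263 Ω.
9890 ohms lies inside that range.

yes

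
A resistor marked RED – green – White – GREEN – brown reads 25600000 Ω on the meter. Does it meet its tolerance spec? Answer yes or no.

Red → 2 (first significant figure)
Green → 5 (second significant figure)
White → 9 (third significant figure)
Green → ×10^5 multiplier
Brown → ±1% tolerance
259 × 100000 = 25900000 Ω
Allowed range: 25641000 Ω to 26159000 Ω.
25600000 Ω lies outside that range.

no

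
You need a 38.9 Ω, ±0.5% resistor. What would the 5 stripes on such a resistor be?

orange, grey, white, gold, green

38.9 Ω = 389 × 10^-1.
3 → orange
8 → grey
9 → white
Multiplier 10^-1 → gold.
±0.5% tolerance → green.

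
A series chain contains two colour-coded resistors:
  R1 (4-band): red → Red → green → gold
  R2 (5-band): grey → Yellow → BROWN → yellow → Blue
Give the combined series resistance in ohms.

R1: red, red → 22; green ×10^5 → 2200000 Ω.
R2: grey, yellow, brown → 841; yellow ×10^4 → 8410000 Ω.
Series: 2200000 + 8410000 = 10610000 Ω.

10610000 Ω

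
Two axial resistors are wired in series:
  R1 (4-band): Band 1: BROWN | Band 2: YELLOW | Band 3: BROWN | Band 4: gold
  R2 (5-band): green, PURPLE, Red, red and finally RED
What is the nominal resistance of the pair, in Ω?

R1: brown, yellow → 14; brown ×10 → 140 Ω.
R2: green, violet, red → 572; red ×10^2 → 57200 Ω.
Series: 140 + 57200 = 57340 Ω.

57340 Ω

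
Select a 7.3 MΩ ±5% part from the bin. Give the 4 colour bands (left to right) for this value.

7300000 Ω = 73 × 10^5.
7 → violet
3 → orange
Multiplier 10^5 → green.
±5% tolerance → gold.

violet, orange, green, gold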